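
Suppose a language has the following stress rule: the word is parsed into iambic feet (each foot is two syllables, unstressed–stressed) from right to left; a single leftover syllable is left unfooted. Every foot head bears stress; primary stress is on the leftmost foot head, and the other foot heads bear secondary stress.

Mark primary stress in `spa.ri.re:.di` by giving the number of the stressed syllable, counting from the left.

2

Parse right to left into iambic (σˈσ) feet: (spa.ˈri) (re:.ˈdi).
Foot heads (stressed positions): 2, 4.
End Rule Leftmost: primary stress on the leftmost head = syllable 2.
Primary stress: syllable 2 → spa.ˈri.re:.di.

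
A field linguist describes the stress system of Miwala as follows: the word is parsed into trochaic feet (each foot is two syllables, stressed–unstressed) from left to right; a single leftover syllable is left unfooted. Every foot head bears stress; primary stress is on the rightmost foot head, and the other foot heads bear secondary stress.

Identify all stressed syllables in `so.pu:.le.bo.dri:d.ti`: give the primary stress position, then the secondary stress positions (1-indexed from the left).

Parse left to right into trochaic (ˈσσ) feet: (ˈso.pu:) (ˈle.bo) (ˈdri:d.ti).
Foot heads (stressed positions): 1, 3, 5.
End Rule Rightmost: primary stress on the rightmost head = syllable 5.
Secondary stress on 1, 3: ˌso.pu:.ˌle.bo.ˈdri:d.ti.

primary 5, secondary 1, 3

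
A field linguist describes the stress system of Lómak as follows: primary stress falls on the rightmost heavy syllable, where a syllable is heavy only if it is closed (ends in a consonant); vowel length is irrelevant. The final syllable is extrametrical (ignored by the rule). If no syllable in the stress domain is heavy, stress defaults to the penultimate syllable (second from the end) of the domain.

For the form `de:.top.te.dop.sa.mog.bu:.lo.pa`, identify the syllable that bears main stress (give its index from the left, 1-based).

6

The final syllable (9, pa) is extrametrical; the stress domain is syllables 1–8.
Weights: 1 de: L, 2 top H, 3 te L, 4 dop H, 5 sa L, 6 mog H, 7 bu: L, 8 lo L.
Heavy syllables in the domain: 2, 4, 6. The rightmost is syllable 6 (mog).
Primary stress: syllable 6 → de:.top.te.dop.sa.ˈmog.bu:.lo.pa.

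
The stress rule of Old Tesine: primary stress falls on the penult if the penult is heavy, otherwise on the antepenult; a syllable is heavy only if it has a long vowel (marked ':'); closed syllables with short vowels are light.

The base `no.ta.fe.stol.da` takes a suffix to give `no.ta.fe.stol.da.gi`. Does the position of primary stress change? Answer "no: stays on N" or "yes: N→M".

Base `no.ta.fe.stol.da` (5 syllables):
  Weights: 3 fe L, 4 stol L, 5 da L.
  The penult (syllable 4, stol) is light, so stress falls on the antepenult (syllable 3, fe).
  → primary stress on syllable 3.
Suffixed `no.ta.fe.stol.da.gi` (6 syllables):
  Weights: 4 stol L, 5 da L, 6 gi L.
  The penult (syllable 5, da) is light, so stress falls on the antepenult (syllable 4, stol).
  → primary stress on syllable 4.

yes: 3→4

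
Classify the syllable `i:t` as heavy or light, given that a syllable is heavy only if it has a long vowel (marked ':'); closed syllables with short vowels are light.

`i:t`: long vowel, closed (coda /t/). Long vowel → heavy.

heavy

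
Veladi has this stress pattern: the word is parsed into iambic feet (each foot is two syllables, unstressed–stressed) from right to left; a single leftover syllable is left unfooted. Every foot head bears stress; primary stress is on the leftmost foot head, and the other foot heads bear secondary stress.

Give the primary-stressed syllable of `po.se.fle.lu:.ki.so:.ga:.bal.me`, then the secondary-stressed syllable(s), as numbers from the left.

Parse right to left into iambic (σˈσ) feet: po (se.ˈfle) (lu:.ˈki) (so:.ˈga:) (bal.ˈme). Syllable 1 is left unfooted.
Foot heads (stressed positions): 3, 5, 7, 9.
End Rule Leftmost: primary stress on the leftmost head = syllable 3.
Secondary stress on 5, 7, 9: po.se.ˈfle.lu:.ˌki.so:.ˌga:.bal.ˌme.

primary 3, secondary 5, 7, 9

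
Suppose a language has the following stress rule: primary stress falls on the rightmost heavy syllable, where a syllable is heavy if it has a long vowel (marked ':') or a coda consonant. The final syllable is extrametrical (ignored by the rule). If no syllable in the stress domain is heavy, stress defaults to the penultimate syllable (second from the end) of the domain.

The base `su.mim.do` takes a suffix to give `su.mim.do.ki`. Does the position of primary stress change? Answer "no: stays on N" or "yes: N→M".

Base `su.mim.do` (3 syllables):
  The final syllable (3, do) is extrametrical; the stress domain is syllables 1–2.
  Weights: 1 su L, 2 mim H.
  Heavy syllables in the domain: 2. The rightmost is syllable 2 (mim).
  → primary stress on syllable 2.
Suffixed `su.mim.do.ki` (4 syllables):
  The final syllable (4, ki) is extrametrical; the stress domain is syllables 1–3.
  Weights: 1 su L, 2 mim H, 3 do L.
  Heavy syllables in the domain: 2. The rightmost is syllable 2 (mim).
  → primary stress on syllable 2.

no: stays on 2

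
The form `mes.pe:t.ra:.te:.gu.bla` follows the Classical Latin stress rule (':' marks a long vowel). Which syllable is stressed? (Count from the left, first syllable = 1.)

Classical Latin: stress the penult if heavy (long vowel or closed), else the antepenult.
Weights: 4 te: H, 5 gu L, 6 bla L.
The penult (syllable 5, gu) is light, so stress falls on the antepenult (syllable 4, te:).
Stress on syllable 4: mes.pe:t.ra:.ˈte:.gu.bla.

4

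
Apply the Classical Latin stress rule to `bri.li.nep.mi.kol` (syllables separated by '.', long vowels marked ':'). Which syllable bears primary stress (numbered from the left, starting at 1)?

3

Classical Latin: stress the penult if heavy (long vowel or closed), else the antepenult.
Weights: 3 nep H, 4 mi L, 5 kol H.
The penult (syllable 4, mi) is light, so stress falls on the antepenult (syllable 3, nep).
Stress on syllable 3: bri.li.ˈnep.mi.kol.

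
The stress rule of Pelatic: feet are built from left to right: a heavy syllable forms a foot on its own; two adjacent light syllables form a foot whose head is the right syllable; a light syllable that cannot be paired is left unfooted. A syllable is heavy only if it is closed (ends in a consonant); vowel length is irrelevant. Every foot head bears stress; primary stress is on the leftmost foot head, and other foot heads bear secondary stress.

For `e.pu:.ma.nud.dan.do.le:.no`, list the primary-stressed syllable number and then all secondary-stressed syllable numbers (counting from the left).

Weights: 1 e L, 2 pu: L, 3 ma L, 4 nud H, 5 dan H, 6 do L, 7 le: L, 8 no L.
Parse left to right (heavy = foot alone; LL = one foot; stranded L unfooted): (e.ˈpu:) ma (ˈnud) (ˈdan) (do.ˈle:) no.
Foot heads: 2, 4, 5, 7.
Primary stress on the leftmost head = syllable 2.
Secondary stress on 4, 5, 7: e.ˈpu:.ma.ˌnud.ˌdan.do.ˌle:.no.

primary 2, secondary 4, 5, 7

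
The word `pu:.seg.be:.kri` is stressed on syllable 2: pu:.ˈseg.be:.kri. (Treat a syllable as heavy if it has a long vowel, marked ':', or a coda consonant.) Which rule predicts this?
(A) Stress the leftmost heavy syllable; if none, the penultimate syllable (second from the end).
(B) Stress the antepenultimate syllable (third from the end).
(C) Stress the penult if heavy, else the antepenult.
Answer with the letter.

B

Rule A → syllable 1 (observed: 2).
Rule B → syllable 2 ✓.
Rule C → syllable 3 (observed: 2).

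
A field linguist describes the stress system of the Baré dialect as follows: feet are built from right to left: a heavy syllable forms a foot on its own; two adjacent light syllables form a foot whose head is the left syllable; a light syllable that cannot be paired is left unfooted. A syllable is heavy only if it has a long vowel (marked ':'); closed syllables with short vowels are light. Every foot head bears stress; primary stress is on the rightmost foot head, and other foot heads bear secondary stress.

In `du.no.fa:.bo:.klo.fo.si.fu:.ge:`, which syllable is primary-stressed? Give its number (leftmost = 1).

Weights: 1 du L, 2 no L, 3 fa: H, 4 bo: H, 5 klo L, 6 fo L, 7 si L, 8 fu: H, 9 ge: H.
Parse right to left (heavy = foot alone; LL = one foot; stranded L unfooted): (ˈdu.no) (ˈfa:) (ˈbo:) klo (ˈfo.si) (ˈfu:) (ˈge:).
Foot heads: 1, 3, 4, 6, 8, 9.
Primary stress on the rightmost head = syllable 9.
Primary stress: syllable 9 → du.no.fa:.bo:.klo.fo.si.fu:.ˈge:.

9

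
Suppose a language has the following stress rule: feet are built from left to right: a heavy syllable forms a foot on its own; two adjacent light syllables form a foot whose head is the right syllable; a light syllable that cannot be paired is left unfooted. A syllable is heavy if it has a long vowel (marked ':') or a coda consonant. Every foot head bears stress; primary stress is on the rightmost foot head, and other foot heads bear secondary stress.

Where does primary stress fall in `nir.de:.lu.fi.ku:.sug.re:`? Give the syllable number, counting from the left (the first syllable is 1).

Weights: 1 nir H, 2 de: H, 3 lu L, 4 fi L, 5 ku: H, 6 sug H, 7 re: H.
Parse left to right (heavy = foot alone; LL = one foot; stranded L unfooted): (ˈnir) (ˈde:) (lu.ˈfi) (ˈku:) (ˈsug) (ˈre:).
Foot heads: 1, 2, 4, 5, 6, 7.
Primary stress on the rightmost head = syllable 7.
Primary stress: syllable 7 → nir.de:.lu.fi.ku:.sug.ˈre:.

7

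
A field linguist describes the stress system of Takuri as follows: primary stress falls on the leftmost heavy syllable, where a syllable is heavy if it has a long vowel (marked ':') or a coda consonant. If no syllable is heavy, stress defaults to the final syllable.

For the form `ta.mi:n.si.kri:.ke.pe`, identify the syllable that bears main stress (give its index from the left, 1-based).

Weights: 1 ta L, 2 mi:n H, 3 si L, 4 kri: H, 5 ke L, 6 pe L.
Heavy syllables in the domain: 2, 4. The leftmost is syllable 2 (mi:n).
Primary stress: syllable 2 → ta.ˈmi:n.si.kri:.ke.pe.

2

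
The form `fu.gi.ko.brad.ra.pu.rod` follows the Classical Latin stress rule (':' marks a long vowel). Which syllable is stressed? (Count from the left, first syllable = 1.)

Classical Latin: stress the penult if heavy (long vowel or closed), else the antepenult.
Weights: 5 ra L, 6 pu L, 7 rod H.
The penult (syllable 6, pu) is light, so stress falls on the antepenult (syllable 5, ra).
Stress on syllable 5: fu.gi.ko.brad.ˈra.pu.rod.

5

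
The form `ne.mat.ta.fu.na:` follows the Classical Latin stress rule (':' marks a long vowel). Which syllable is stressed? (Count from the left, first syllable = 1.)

Classical Latin: stress the penult if heavy (long vowel or closed), else the antepenult.
Weights: 3 ta L, 4 fu L, 5 na: H.
The penult (syllable 4, fu) is light, so stress falls on the antepenult (syllable 3, ta).
Stress on syllable 3: ne.mat.ˈta.fu.na:.

3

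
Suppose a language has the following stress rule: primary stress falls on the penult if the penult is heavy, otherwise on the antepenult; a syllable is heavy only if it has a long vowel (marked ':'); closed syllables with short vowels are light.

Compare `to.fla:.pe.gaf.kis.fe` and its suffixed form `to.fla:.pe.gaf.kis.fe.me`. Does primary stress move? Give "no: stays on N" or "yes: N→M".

Base `to.fla:.pe.gaf.kis.fe` (6 syllables):
  Weights: 4 gaf L, 5 kis L, 6 fe L.
  The penult (syllable 5, kis) is light, so stress falls on the antepenult (syllable 4, gaf).
  → primary stress on syllable 4.
Suffixed `to.fla:.pe.gaf.kis.fe.me` (7 syllables):
  Weights: 5 kis L, 6 fe L, 7 me L.
  The penult (syllable 6, fe) is light, so stress falls on the antepenult (syllable 5, kis).
  → primary stress on syllable 5.

yes: 4→5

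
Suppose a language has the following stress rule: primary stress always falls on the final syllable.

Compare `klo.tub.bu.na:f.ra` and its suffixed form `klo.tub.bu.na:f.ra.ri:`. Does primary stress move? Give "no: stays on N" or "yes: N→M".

yes: 5→6

Base `klo.tub.bu.na:f.ra` (5 syllables):
  The word has 5 syllables; the final syllable is syllable 5 (ra).
  → primary stress on syllable 5.
Suffixed `klo.tub.bu.na:f.ra.ri:` (6 syllables):
  The word has 6 syllables; the final syllable is syllable 6 (ri:).
  → primary stress on syllable 6.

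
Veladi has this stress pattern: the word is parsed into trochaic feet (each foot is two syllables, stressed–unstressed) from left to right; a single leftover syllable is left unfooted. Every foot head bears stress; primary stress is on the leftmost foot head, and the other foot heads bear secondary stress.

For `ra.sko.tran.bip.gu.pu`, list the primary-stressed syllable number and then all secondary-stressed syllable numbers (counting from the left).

primary 1, secondary 3, 5

Parse left to right into trochaic (ˈσσ) feet: (ˈra.sko) (ˈtran.bip) (ˈgu.pu).
Foot heads (stressed positions): 1, 3, 5.
End Rule Leftmost: primary stress on the leftmost head = syllable 1.
Secondary stress on 3, 5: ˈra.sko.ˌtran.bip.ˌgu.pu.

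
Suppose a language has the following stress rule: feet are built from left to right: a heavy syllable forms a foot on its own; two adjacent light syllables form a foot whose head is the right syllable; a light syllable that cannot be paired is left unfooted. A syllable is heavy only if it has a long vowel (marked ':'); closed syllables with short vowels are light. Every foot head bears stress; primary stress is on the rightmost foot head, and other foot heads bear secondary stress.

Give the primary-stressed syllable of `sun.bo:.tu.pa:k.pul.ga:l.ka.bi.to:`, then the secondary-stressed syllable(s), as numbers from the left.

primary 9, secondary 2, 4, 6, 8

Weights: 1 sun L, 2 bo: H, 3 tu L, 4 pa:k H, 5 pul L, 6 ga:l H, 7 ka L, 8 bi L, 9 to: H.
Parse left to right (heavy = foot alone; LL = one foot; stranded L unfooted): sun (ˈbo:) tu (ˈpa:k) pul (ˈga:l) (ka.ˈbi) (ˈto:).
Foot heads: 2, 4, 6, 8, 9.
Primary stress on the rightmost head = syllable 9.
Secondary stress on 2, 4, 6, 8: sun.ˌbo:.tu.ˌpa:k.pul.ˌga:l.ka.ˌbi.ˈto:.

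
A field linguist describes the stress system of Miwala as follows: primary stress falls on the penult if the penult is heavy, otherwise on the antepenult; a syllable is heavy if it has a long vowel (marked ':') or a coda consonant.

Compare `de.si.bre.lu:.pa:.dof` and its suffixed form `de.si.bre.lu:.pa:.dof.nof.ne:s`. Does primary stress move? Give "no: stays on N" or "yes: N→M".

Base `de.si.bre.lu:.pa:.dof` (6 syllables):
  Weights: 4 lu: H, 5 pa: H, 6 dof H.
  The penult (syllable 5, pa:) is heavy, so it takes stress.
  → primary stress on syllable 5.
Suffixed `de.si.bre.lu:.pa:.dof.nof.ne:s` (8 syllables):
  Weights: 6 dof H, 7 nof H, 8 ne:s H.
  The penult (syllable 7, nof) is heavy, so it takes stress.
  → primary stress on syllable 7.

yes: 5→7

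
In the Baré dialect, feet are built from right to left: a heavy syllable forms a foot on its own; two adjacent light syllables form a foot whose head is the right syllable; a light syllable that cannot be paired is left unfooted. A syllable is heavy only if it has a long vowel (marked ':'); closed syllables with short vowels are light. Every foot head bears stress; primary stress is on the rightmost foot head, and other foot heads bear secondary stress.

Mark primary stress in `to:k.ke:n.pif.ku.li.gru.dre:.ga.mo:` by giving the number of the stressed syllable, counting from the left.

9

Weights: 1 to:k H, 2 ke:n H, 3 pif L, 4 ku L, 5 li L, 6 gru L, 7 dre: H, 8 ga L, 9 mo: H.
Parse right to left (heavy = foot alone; LL = one foot; stranded L unfooted): (ˈto:k) (ˈke:n) (pif.ˈku) (li.ˈgru) (ˈdre:) ga (ˈmo:).
Foot heads: 1, 2, 4, 6, 7, 9.
Primary stress on the rightmost head = syllable 9.
Primary stress: syllable 9 → to:k.ke:n.pif.ku.li.gru.dre:.ga.ˈmo:.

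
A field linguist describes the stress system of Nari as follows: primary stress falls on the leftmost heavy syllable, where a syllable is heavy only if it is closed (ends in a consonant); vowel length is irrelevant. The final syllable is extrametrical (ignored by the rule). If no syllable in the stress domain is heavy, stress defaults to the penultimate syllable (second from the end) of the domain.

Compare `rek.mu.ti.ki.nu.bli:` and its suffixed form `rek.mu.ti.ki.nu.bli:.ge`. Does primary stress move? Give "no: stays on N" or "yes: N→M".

Base `rek.mu.ti.ki.nu.bli:` (6 syllables):
  The final syllable (6, bli:) is extrametrical; the stress domain is syllables 1–5.
  Weights: 1 rek H, 2 mu L, 3 ti L, 4 ki L, 5 nu L.
  Heavy syllables in the domain: 1. The leftmost is syllable 1 (rek).
  → primary stress on syllable 1.
Suffixed `rek.mu.ti.ki.nu.bli:.ge` (7 syllables):
  The final syllable (7, ge) is extrametrical; the stress domain is syllables 1–6.
  Weights: 1 rek H, 2 mu L, 3 ti L, 4 ki L, 5 nu L, 6 bli: L.
  Heavy syllables in the domain: 1. The leftmost is syllable 1 (rek).
  → primary stress on syllable 1.

no: stays on 1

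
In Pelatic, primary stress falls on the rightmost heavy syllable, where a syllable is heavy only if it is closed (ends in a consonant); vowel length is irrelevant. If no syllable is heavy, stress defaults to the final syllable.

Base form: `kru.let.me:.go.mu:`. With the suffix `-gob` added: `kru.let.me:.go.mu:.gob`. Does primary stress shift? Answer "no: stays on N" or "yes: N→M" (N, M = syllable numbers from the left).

yes: 2→6

Base `kru.let.me:.go.mu:` (5 syllables):
  Weights: 1 kru L, 2 let H, 3 me: L, 4 go L, 5 mu: L.
  Heavy syllables in the domain: 2. The rightmost is syllable 2 (let).
  → primary stress on syllable 2.
Suffixed `kru.let.me:.go.mu:.gob` (6 syllables):
  Weights: 1 kru L, 2 let H, 3 me: L, 4 go L, 5 mu: L, 6 gob H.
  Heavy syllables in the domain: 2, 6. The rightmost is syllable 6 (gob).
  → primary stress on syllable 6.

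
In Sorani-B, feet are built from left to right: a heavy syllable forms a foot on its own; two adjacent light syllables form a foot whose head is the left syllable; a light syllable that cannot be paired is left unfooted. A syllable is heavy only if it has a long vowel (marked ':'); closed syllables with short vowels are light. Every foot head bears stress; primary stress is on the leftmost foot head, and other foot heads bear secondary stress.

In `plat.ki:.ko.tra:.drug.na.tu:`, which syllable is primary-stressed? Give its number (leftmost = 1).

Weights: 1 plat L, 2 ki: H, 3 ko L, 4 tra: H, 5 drug L, 6 na L, 7 tu: H.
Parse left to right (heavy = foot alone; LL = one foot; stranded L unfooted): plat (ˈki:) ko (ˈtra:) (ˈdrug.na) (ˈtu:).
Foot heads: 2, 4, 5, 7.
Primary stress on the leftmost head = syllable 2.
Primary stress: syllable 2 → plat.ˈki:.ko.tra:.drug.na.tu:.

2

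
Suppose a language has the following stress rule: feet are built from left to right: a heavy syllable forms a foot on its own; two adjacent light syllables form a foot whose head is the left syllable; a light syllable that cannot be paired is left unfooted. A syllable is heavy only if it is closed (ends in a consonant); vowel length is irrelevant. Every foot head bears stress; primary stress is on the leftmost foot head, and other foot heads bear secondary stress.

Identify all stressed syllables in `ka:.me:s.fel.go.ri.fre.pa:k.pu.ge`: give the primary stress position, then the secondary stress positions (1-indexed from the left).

primary 2, secondary 3, 4, 7, 8

Weights: 1 ka: L, 2 me:s H, 3 fel H, 4 go L, 5 ri L, 6 fre L, 7 pa:k H, 8 pu L, 9 ge L.
Parse left to right (heavy = foot alone; LL = one foot; stranded L unfooted): ka: (ˈme:s) (ˈfel) (ˈgo.ri) fre (ˈpa:k) (ˈpu.ge).
Foot heads: 2, 3, 4, 7, 8.
Primary stress on the leftmost head = syllable 2.
Secondary stress on 3, 4, 7, 8: ka:.ˈme:s.ˌfel.ˌgo.ri.fre.ˌpa:k.ˌpu.ge.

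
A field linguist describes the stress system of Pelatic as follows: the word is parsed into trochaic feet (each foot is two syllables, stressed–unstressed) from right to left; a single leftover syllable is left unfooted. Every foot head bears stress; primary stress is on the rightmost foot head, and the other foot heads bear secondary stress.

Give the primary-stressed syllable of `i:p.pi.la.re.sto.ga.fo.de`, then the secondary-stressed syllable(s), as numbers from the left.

primary 7, secondary 1, 3, 5

Parse right to left into trochaic (ˈσσ) feet: (ˈi:p.pi) (ˈla.re) (ˈsto.ga) (ˈfo.de).
Foot heads (stressed positions): 1, 3, 5, 7.
End Rule Rightmost: primary stress on the rightmost head = syllable 7.
Secondary stress on 1, 3, 5: ˌi:p.pi.ˌla.re.ˌsto.ga.ˈfo.de.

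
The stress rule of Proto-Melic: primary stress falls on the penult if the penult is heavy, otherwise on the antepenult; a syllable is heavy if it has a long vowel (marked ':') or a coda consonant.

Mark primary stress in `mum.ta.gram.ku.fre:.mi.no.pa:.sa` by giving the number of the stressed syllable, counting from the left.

8

Weights: 7 no L, 8 pa: H, 9 sa L.
The penult (syllable 8, pa:) is heavy, so it takes stress.
Primary stress: syllable 8 → mum.ta.gram.ku.fre:.mi.no.ˈpa:.sa.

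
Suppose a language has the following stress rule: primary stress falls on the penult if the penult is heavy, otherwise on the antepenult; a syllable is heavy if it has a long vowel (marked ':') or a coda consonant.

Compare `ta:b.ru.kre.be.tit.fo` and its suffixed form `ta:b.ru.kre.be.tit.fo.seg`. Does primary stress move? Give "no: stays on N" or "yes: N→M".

no: stays on 5

Base `ta:b.ru.kre.be.tit.fo` (6 syllables):
  Weights: 4 be L, 5 tit H, 6 fo L.
  The penult (syllable 5, tit) is heavy, so it takes stress.
  → primary stress on syllable 5.
Suffixed `ta:b.ru.kre.be.tit.fo.seg` (7 syllables):
  Weights: 5 tit H, 6 fo L, 7 seg H.
  The penult (syllable 6, fo) is light, so stress falls on the antepenult (syllable 5, tit).
  → primary stress on syllable 5.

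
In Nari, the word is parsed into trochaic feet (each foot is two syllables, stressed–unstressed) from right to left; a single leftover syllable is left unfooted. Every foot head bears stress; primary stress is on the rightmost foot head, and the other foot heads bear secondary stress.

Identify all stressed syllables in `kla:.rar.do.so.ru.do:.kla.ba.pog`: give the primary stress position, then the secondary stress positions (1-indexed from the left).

primary 8, secondary 2, 4, 6

Parse right to left into trochaic (ˈσσ) feet: kla: (ˈrar.do) (ˈso.ru) (ˈdo:.kla) (ˈba.pog). Syllable 1 is left unfooted.
Foot heads (stressed positions): 2, 4, 6, 8.
End Rule Rightmost: primary stress on the rightmost head = syllable 8.
Secondary stress on 2, 4, 6: kla:.ˌrar.do.ˌso.ru.ˌdo:.kla.ˈba.pog.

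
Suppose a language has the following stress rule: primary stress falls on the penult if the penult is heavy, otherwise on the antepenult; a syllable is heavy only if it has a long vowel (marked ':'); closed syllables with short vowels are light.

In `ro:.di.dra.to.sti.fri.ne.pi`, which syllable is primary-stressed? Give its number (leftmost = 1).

Weights: 6 fri L, 7 ne L, 8 pi L.
The penult (syllable 7, ne) is light, so stress falls on the antepenult (syllable 6, fri).
Primary stress: syllable 6 → ro:.di.dra.to.sti.ˈfri.ne.pi.

6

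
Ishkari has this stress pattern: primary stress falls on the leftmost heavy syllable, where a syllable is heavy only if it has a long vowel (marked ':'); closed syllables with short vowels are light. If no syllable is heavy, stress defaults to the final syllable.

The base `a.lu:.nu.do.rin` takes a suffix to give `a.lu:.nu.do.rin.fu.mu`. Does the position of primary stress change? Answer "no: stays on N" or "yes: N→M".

Base `a.lu:.nu.do.rin` (5 syllables):
  Weights: 1 a L, 2 lu: H, 3 nu L, 4 do L, 5 rin L.
  Heavy syllables in the domain: 2. The leftmost is syllable 2 (lu:).
  → primary stress on syllable 2.
Suffixed `a.lu:.nu.do.rin.fu.mu` (7 syllables):
  Weights: 1 a L, 2 lu: H, 3 nu L, 4 do L, 5 rin L, 6 fu L, 7 mu L.
  Heavy syllables in the domain: 2. The leftmost is syllable 2 (lu:).
  → primary stress on syllable 2.

no: stays on 2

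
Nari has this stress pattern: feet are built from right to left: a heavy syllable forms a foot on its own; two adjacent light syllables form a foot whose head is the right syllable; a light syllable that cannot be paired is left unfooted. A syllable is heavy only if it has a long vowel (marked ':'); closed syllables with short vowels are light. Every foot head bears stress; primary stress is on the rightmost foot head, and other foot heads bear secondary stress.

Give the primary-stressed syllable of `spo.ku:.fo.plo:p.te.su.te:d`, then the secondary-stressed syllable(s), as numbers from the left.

Weights: 1 spo L, 2 ku: H, 3 fo L, 4 plo:p H, 5 te L, 6 su L, 7 te:d H.
Parse right to left (heavy = foot alone; LL = one foot; stranded L unfooted): spo (ˈku:) fo (ˈplo:p) (te.ˈsu) (ˈte:d).
Foot heads: 2, 4, 6, 7.
Primary stress on the rightmost head = syllable 7.
Secondary stress on 2, 4, 6: spo.ˌku:.fo.ˌplo:p.te.ˌsu.ˈte:d.

primary 7, secondary 2, 4, 6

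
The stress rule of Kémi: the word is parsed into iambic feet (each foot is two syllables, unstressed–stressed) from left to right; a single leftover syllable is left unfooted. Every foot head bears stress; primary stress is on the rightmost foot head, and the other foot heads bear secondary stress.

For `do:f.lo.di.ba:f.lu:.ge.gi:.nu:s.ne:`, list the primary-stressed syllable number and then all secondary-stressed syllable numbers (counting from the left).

Parse left to right into iambic (σˈσ) feet: (do:f.ˈlo) (di.ˈba:f) (lu:.ˈge) (gi:.ˈnu:s) ne:. Syllable 9 is left unfooted.
Foot heads (stressed positions): 2, 4, 6, 8.
End Rule Rightmost: primary stress on the rightmost head = syllable 8.
Secondary stress on 2, 4, 6: do:f.ˌlo.di.ˌba:f.lu:.ˌge.gi:.ˈnu:s.ne:.

primary 8, secondary 2, 4, 6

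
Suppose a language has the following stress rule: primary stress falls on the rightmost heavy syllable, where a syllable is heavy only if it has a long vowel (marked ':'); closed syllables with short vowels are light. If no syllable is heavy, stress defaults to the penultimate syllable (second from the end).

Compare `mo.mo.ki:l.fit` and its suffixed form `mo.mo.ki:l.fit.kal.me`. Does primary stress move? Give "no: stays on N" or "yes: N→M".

Base `mo.mo.ki:l.fit` (4 syllables):
  Weights: 1 mo L, 2 mo L, 3 ki:l H, 4 fit L.
  Heavy syllables in the domain: 3. The rightmost is syllable 3 (ki:l).
  → primary stress on syllable 3.
Suffixed `mo.mo.ki:l.fit.kal.me` (6 syllables):
  Weights: 1 mo L, 2 mo L, 3 ki:l H, 4 fit L, 5 kal L, 6 me L.
  Heavy syllables in the domain: 3. The rightmost is syllable 3 (ki:l).
  → primary stress on syllable 3.

no: stays on 3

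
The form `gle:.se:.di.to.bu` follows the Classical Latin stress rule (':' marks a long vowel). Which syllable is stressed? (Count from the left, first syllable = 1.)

3

Classical Latin: stress the penult if heavy (long vowel or closed), else the antepenult.
Weights: 3 di L, 4 to L, 5 bu L.
The penult (syllable 4, to) is light, so stress falls on the antepenult (syllable 3, di).
Stress on syllable 3: gle:.se:.ˈdi.to.bu.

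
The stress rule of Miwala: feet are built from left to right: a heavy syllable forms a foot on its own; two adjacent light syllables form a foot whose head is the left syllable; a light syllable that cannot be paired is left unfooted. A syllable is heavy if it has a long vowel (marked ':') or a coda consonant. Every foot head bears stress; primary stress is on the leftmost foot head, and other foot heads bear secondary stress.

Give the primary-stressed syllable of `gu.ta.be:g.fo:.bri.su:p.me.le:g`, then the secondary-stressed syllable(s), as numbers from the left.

primary 1, secondary 3, 4, 6, 8

Weights: 1 gu L, 2 ta L, 3 be:g H, 4 fo: H, 5 bri L, 6 su:p H, 7 me L, 8 le:g H.
Parse left to right (heavy = foot alone; LL = one foot; stranded L unfooted): (ˈgu.ta) (ˈbe:g) (ˈfo:) bri (ˈsu:p) me (ˈle:g).
Foot heads: 1, 3, 4, 6, 8.
Primary stress on the leftmost head = syllable 1.
Secondary stress on 3, 4, 6, 8: ˈgu.ta.ˌbe:g.ˌfo:.bri.ˌsu:p.me.ˌle:g.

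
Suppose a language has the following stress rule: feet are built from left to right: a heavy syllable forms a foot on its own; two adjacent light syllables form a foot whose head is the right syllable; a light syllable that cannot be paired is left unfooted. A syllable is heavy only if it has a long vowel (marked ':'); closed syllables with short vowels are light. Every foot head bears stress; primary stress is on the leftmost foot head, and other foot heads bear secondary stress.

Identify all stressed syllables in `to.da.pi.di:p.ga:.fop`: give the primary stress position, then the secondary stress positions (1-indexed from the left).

primary 2, secondary 4, 5

Weights: 1 to L, 2 da L, 3 pi L, 4 di:p H, 5 ga: H, 6 fop L.
Parse left to right (heavy = foot alone; LL = one foot; stranded L unfooted): (to.ˈda) pi (ˈdi:p) (ˈga:) fop.
Foot heads: 2, 4, 5.
Primary stress on the leftmost head = syllable 2.
Secondary stress on 4, 5: to.ˈda.pi.ˌdi:p.ˌga:.fop.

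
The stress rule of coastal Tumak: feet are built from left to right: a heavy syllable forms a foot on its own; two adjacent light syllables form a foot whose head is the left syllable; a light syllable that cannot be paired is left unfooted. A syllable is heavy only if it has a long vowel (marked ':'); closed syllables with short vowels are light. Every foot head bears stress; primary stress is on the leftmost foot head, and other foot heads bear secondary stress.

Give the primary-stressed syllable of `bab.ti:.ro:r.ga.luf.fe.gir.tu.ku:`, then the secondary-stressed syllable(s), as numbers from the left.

Weights: 1 bab L, 2 ti: H, 3 ro:r H, 4 ga L, 5 luf L, 6 fe L, 7 gir L, 8 tu L, 9 ku: H.
Parse left to right (heavy = foot alone; LL = one foot; stranded L unfooted): bab (ˈti:) (ˈro:r) (ˈga.luf) (ˈfe.gir) tu (ˈku:).
Foot heads: 2, 3, 4, 6, 9.
Primary stress on the leftmost head = syllable 2.
Secondary stress on 3, 4, 6, 9: bab.ˈti:.ˌro:r.ˌga.luf.ˌfe.gir.tu.ˌku:.

primary 2, secondary 3, 4, 6, 9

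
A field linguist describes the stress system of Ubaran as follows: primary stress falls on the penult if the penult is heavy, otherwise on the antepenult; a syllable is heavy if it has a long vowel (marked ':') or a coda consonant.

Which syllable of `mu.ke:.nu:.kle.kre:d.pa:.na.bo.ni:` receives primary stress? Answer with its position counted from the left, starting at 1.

7

Weights: 7 na L, 8 bo L, 9 ni: H.
The penult (syllable 8, bo) is light, so stress falls on the antepenult (syllable 7, na).
Primary stress: syllable 7 → mu.ke:.nu:.kle.kre:d.pa:.ˈna.bo.ni:.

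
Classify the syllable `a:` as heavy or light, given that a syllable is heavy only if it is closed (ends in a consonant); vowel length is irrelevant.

light

`a:`: long vowel, open (no coda). Open (no coda) → light.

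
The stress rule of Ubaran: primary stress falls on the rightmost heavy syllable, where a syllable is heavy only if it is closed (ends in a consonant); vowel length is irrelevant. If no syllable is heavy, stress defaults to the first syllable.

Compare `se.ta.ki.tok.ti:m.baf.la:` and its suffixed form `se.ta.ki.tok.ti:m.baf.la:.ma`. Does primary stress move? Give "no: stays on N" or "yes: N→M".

Base `se.ta.ki.tok.ti:m.baf.la:` (7 syllables):
  Weights: 1 se L, 2 ta L, 3 ki L, 4 tok H, 5 ti:m H, 6 baf H, 7 la: L.
  Heavy syllables in the domain: 4, 5, 6. The rightmost is syllable 6 (baf).
  → primary stress on syllable 6.
Suffixed `se.ta.ki.tok.ti:m.baf.la:.ma` (8 syllables):
  Weights: 1 se L, 2 ta L, 3 ki L, 4 tok H, 5 ti:m H, 6 baf H, 7 la: L, 8 ma L.
  Heavy syllables in the domain: 4, 5, 6. The rightmost is syllable 6 (baf).
  → primary stress on syllable 6.

no: stays on 6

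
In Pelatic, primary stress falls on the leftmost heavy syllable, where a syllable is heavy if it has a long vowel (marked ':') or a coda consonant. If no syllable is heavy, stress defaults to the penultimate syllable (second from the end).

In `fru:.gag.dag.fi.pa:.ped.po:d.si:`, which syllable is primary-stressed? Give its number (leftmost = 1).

1

Weights: 1 fru: H, 2 gag H, 3 dag H, 4 fi L, 5 pa: H, 6 ped H, 7 po:d H, 8 si: H.
Heavy syllables in the domain: 1, 2, 3, 5, 6, 7, 8. The leftmost is syllable 1 (fru:).
Primary stress: syllable 1 → ˈfru:.gag.dag.fi.pa:.ped.po:d.si:.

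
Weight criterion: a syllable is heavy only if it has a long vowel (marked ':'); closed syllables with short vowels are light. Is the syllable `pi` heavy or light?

`pi`: short vowel, open (no coda). Short vowel → light.

light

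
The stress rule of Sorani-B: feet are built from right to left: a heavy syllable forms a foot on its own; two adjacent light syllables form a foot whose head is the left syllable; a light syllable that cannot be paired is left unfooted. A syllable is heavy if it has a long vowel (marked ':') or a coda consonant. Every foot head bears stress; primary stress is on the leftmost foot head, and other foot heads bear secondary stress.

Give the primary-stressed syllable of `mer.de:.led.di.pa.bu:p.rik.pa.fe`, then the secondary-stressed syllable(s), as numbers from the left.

Weights: 1 mer H, 2 de: H, 3 led H, 4 di L, 5 pa L, 6 bu:p H, 7 rik H, 8 pa L, 9 fe L.
Parse right to left (heavy = foot alone; LL = one foot; stranded L unfooted): (ˈmer) (ˈde:) (ˈled) (ˈdi.pa) (ˈbu:p) (ˈrik) (ˈpa.fe).
Foot heads: 1, 2, 3, 4, 6, 7, 8.
Primary stress on the leftmost head = syllable 1.
Secondary stress on 2, 3, 4, 6, 7, 8: ˈmer.ˌde:.ˌled.ˌdi.pa.ˌbu:p.ˌrik.ˌpa.fe.

primary 1, secondary 2, 3, 4, 6, 7, 8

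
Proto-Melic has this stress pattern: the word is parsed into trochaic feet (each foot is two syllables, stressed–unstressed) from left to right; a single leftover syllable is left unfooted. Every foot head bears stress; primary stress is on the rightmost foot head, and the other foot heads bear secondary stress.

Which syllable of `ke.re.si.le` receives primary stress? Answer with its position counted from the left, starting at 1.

3

Parse left to right into trochaic (ˈσσ) feet: (ˈke.re) (ˈsi.le).
Foot heads (stressed positions): 1, 3.
End Rule Rightmost: primary stress on the rightmost head = syllable 3.
Primary stress: syllable 3 → ke.re.ˈsi.le.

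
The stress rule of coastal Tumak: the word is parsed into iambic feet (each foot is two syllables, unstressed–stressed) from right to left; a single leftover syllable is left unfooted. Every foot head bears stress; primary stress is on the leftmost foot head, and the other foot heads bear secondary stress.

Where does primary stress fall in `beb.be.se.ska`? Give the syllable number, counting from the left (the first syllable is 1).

2

Parse right to left into iambic (σˈσ) feet: (beb.ˈbe) (se.ˈska).
Foot heads (stressed positions): 2, 4.
End Rule Leftmost: primary stress on the leftmost head = syllable 2.
Primary stress: syllable 2 → beb.ˈbe.se.ska.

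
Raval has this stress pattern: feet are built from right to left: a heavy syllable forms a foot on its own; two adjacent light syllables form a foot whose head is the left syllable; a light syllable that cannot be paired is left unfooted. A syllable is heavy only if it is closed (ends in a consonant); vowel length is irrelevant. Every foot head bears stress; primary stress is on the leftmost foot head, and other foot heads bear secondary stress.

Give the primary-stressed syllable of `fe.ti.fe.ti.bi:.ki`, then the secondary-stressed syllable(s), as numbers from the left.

primary 1, secondary 3, 5

Weights: 1 fe L, 2 ti L, 3 fe L, 4 ti L, 5 bi: L, 6 ki L.
Parse right to left (heavy = foot alone; LL = one foot; stranded L unfooted): (ˈfe.ti) (ˈfe.ti) (ˈbi:.ki).
Foot heads: 1, 3, 5.
Primary stress on the leftmost head = syllable 1.
Secondary stress on 3, 5: ˈfe.ti.ˌfe.ti.ˌbi:.ki.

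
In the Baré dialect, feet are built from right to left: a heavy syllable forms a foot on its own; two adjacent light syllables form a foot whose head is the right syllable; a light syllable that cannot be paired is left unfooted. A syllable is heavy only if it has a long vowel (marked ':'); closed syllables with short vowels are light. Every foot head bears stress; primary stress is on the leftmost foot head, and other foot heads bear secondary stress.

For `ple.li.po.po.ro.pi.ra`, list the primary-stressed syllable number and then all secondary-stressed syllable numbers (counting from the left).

Weights: 1 ple L, 2 li L, 3 po L, 4 po L, 5 ro L, 6 pi L, 7 ra L.
Parse right to left (heavy = foot alone; LL = one foot; stranded L unfooted): ple (li.ˈpo) (po.ˈro) (pi.ˈra).
Foot heads: 3, 5, 7.
Primary stress on the leftmost head = syllable 3.
Secondary stress on 5, 7: ple.li.ˈpo.po.ˌro.pi.ˌra.

primary 3, secondary 5, 7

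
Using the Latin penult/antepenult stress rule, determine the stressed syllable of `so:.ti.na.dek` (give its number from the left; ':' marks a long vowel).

Classical Latin: stress the penult if heavy (long vowel or closed), else the antepenult.
Weights: 2 ti L, 3 na L, 4 dek H.
The penult (syllable 3, na) is light, so stress falls on the antepenult (syllable 2, ti).
Stress on syllable 2: so:.ˈti.na.dek.

2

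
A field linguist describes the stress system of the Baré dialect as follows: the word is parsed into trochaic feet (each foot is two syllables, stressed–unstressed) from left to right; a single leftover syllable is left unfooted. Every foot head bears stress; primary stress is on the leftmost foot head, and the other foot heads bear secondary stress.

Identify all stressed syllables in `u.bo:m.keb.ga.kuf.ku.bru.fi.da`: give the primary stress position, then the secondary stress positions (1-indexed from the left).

Parse left to right into trochaic (ˈσσ) feet: (ˈu.bo:m) (ˈkeb.ga) (ˈkuf.ku) (ˈbru.fi) da. Syllable 9 is left unfooted.
Foot heads (stressed positions): 1, 3, 5, 7.
End Rule Leftmost: primary stress on the leftmost head = syllable 1.
Secondary stress on 3, 5, 7: ˈu.bo:m.ˌkeb.ga.ˌkuf.ku.ˌbru.fi.da.

primary 1, secondary 3, 5, 7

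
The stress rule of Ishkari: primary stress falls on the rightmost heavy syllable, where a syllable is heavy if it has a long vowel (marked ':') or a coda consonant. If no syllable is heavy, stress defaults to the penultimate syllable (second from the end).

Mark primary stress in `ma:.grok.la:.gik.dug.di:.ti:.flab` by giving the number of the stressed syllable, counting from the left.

Weights: 1 ma: H, 2 grok H, 3 la: H, 4 gik H, 5 dug H, 6 di: H, 7 ti: H, 8 flab H.
Heavy syllables in the domain: 1, 2, 3, 4, 5, 6, 7, 8. The rightmost is syllable 8 (flab).
Primary stress: syllable 8 → ma:.grok.la:.gik.dug.di:.ti:.ˈflab.

8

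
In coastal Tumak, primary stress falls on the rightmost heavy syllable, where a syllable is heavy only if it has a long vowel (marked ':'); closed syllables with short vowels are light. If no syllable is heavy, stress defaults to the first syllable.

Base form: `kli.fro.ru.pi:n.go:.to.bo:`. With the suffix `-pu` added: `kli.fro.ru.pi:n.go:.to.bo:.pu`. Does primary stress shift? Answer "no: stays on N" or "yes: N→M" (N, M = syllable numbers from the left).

Base `kli.fro.ru.pi:n.go:.to.bo:` (7 syllables):
  Weights: 1 kli L, 2 fro L, 3 ru L, 4 pi:n H, 5 go: H, 6 to L, 7 bo: H.
  Heavy syllables in the domain: 4, 5, 7. The rightmost is syllable 7 (bo:).
  → primary stress on syllable 7.
Suffixed `kli.fro.ru.pi:n.go:.to.bo:.pu` (8 syllables):
  Weights: 1 kli L, 2 fro L, 3 ru L, 4 pi:n H, 5 go: H, 6 to L, 7 bo: H, 8 pu L.
  Heavy syllables in the domain: 4, 5, 7. The rightmost is syllable 7 (bo:).
  → primary stress on syllable 7.

no: stays on 7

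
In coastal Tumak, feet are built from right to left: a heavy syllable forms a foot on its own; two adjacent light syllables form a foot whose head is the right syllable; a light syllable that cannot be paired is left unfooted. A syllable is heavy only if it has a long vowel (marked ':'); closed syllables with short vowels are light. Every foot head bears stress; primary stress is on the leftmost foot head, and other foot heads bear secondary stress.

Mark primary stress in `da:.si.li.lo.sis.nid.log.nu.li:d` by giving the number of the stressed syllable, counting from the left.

Weights: 1 da: H, 2 si L, 3 li L, 4 lo L, 5 sis L, 6 nid L, 7 log L, 8 nu L, 9 li:d H.
Parse right to left (heavy = foot alone; LL = one foot; stranded L unfooted): (ˈda:) si (li.ˈlo) (sis.ˈnid) (log.ˈnu) (ˈli:d).
Foot heads: 1, 4, 6, 8, 9.
Primary stress on the leftmost head = syllable 1.
Primary stress: syllable 1 → ˈda:.si.li.lo.sis.nid.log.nu.li:d.

1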